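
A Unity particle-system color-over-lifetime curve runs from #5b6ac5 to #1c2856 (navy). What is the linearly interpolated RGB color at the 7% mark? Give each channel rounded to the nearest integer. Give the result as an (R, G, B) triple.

#5b6ac5 → (91, 106, 197); #1c2856 → (28, 40, 86).
7% corresponds to t = 0.07.
R = 91 + 0.07 × (28 − 91) = 91 + 0.07 × -63 = 86.59 → 87
G = 106 + 0.07 × (40 − 106) = 106 + 0.07 × -66 = 101.38 → 101
B = 197 + 0.07 × (86 − 197) = 197 + 0.07 × -111 = 189.23 → 189

(87, 101, 189)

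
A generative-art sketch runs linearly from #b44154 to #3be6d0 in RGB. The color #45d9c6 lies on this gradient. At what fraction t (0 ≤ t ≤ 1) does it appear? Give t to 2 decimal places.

0.92

Invert the lerp on the G channel (largest span, 165): t = (217 − 65) / (230 − 65) = 152/165 = 0.92121.
Check on R: (69 − 180)/(59 − 180) = 0.9174 ✓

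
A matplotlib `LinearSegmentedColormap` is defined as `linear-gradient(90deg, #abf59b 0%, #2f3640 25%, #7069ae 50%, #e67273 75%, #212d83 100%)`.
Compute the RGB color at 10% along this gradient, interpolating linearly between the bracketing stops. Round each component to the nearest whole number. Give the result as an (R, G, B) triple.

10% lies between the 0% and 25% stops, so the local fraction is t = (10 − 0)/(25 − 0) = 10/25 ≈ 0.4.
#abf59b → (171, 245, 155); #2f3640 → (47, 54, 64).
R = 171 + 0.4 × (47 − 171) = 121.4 → 121
G = 245 + 0.4 × (54 − 245) = 168.6 → 169
B = 155 + 0.4 × (64 − 155) = 118.6 → 119

(121, 169, 119)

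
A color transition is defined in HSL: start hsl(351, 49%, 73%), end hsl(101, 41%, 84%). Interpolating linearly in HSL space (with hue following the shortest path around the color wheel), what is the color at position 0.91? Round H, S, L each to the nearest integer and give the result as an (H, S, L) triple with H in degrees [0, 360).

Hue: 101 − 351 = -250°, but |-250| > 180 so the shorter arc goes the other way: Δh = -250 + 360 = 110°.
H = 351 + 0.91 × (110) = 451.1 → 451 → 451 mod 360 = 91°
S = 49 + 0.91 × (41 − 49) = 41.72 → 42%
L = 73 + 0.91 × (84 − 73) = 83.01 → 83%

(91, 42, 83)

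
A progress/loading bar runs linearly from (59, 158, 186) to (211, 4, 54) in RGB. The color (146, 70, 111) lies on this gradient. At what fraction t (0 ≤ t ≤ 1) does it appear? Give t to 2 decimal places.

0.57

Invert the lerp on the G channel (largest span, 154): t = (70 − 158) / (4 − 158) = -88/-154 = 0.57143.
Check on R: (146 − 59)/(211 − 59) = 0.5724 ✓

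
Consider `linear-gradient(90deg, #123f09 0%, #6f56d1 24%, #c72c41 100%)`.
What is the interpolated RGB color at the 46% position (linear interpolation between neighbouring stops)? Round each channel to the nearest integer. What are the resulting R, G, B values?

46% lies between the 24% and 100% stops, so the local fraction is t = (46 − 24)/(100 − 24) = 22/76 ≈ 0.2895.
#6f56d1 → (111, 86, 209); #c72c41 → (199, 44, 65).
R = 111 + 0.2895 × (199 − 111) = 136.476 → 136
G = 86 + 0.2895 × (44 − 86) = 73.841 → 74
B = 209 + 0.2895 × (65 − 209) = 167.312 → 167

(136, 74, 167)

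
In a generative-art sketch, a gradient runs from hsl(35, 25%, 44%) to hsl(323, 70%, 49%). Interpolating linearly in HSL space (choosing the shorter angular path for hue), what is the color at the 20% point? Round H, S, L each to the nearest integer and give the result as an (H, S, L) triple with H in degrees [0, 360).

(21, 34, 45)

Hue: 323 − 35 = 288°, but |288| > 180 so the shorter arc goes the other way: Δh = 288 − 360 = -72°.
H = 35 + 0.2 × (-72) = 20.6 → 21°
S = 25 + 0.2 × (70 − 25) = 34 → 34%
L = 44 + 0.2 × (49 − 44) = 45 → 45%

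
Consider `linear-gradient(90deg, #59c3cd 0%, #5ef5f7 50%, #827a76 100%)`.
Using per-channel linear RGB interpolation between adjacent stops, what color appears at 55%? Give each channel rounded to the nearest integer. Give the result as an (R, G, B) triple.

55% lies between the 50% and 100% stops, so the local fraction is t = (55 − 50)/(100 − 50) = 5/50 ≈ 0.1.
#5ef5f7 → (94, 245, 247); #827a76 → (130, 122, 118).
R = 94 + 0.1 × (130 − 94) = 97.6 → 98
G = 245 + 0.1 × (122 − 245) = 232.7 → 233
B = 247 + 0.1 × (118 − 247) = 234.1 → 234

(98, 233, 234)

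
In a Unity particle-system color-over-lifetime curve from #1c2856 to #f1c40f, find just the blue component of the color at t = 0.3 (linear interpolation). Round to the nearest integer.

B₁ = 86 (from #1c2856), B₂ = 15 (from #f1c40f).
B = 86 + 0.3 × (15 − 86) = 64.7 → 65

65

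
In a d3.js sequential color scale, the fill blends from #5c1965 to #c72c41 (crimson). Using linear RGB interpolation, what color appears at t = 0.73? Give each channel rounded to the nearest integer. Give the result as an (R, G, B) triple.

#5c1965 → (92, 25, 101); #c72c41 → (199, 44, 65).
R = 92 + 0.73 × (199 − 92) = 92 + 0.73 × 107 = 170.11 → 170
G = 25 + 0.73 × (44 − 25) = 25 + 0.73 × 19 = 38.87 → 39
B = 101 + 0.73 × (65 − 101) = 101 + 0.73 × -36 = 74.72 → 75
So the blended color is (170, 39, 75), about #aa274b.

(170, 39, 75)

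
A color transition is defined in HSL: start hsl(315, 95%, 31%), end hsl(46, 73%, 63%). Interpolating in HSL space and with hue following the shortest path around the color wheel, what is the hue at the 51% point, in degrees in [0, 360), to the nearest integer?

Hue: 46 − 315 = -269°, but |-269| > 180 so the shorter arc goes the other way: Δh = -269 + 360 = 91°.
H = 315 + 0.51 × (91) = 361.41 → 361 → 361 mod 360 = 1°

1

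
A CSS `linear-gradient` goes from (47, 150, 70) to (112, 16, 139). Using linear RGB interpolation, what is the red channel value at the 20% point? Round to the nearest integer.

60

R = 47 + 0.2 × (112 − 47) = 60 → 60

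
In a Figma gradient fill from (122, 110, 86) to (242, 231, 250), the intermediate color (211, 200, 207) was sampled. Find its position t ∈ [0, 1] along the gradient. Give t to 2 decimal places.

Invert the lerp on the B channel (largest span, 164): t = (207 − 86) / (250 − 86) = 121/164 = 0.7378.
Check on R: (211 − 122)/(242 − 122) = 0.7417 ✓

0.74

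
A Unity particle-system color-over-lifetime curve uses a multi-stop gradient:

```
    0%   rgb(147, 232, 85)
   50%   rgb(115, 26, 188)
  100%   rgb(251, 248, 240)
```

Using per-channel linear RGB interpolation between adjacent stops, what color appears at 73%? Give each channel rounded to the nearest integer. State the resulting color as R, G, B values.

73% lies between the 50% and 100% stops, so the local fraction is t = (73 − 50)/(100 − 50) = 23/50 ≈ 0.46.
R = 115 + 0.46 × (251 − 115) = 177.56 → 178
G = 26 + 0.46 × (248 − 26) = 128.12 → 128
B = 188 + 0.46 × (240 − 188) = 211.92 → 212

(178, 128, 212)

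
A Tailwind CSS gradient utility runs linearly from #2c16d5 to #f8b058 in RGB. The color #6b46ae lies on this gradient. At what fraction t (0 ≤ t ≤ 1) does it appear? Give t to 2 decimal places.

Invert the lerp on the R channel (largest span, 204): t = (107 − 44) / (248 − 44) = 63/204 = 0.30882.
Check on G: (70 − 22)/(176 − 22) = 0.3117 ✓

0.31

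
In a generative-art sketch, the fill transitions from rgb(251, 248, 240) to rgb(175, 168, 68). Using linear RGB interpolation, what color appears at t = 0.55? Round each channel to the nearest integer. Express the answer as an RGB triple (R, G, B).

R = 251 + 0.55 × (175 − 251) = 251 + 0.55 × -76 = 209.2 → 209
G = 248 + 0.55 × (168 − 248) = 248 + 0.55 × -80 = 204 → 204
B = 240 + 0.55 × (68 − 240) = 240 + 0.55 × -172 = 145.4 → 145

(209, 204, 145)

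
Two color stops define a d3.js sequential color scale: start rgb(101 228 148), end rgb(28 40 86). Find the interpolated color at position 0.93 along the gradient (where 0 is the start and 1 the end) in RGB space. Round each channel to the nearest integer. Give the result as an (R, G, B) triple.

R = 101 + 0.93 × (28 − 101) = 101 + 0.93 × -73 = 33.11 → 33
G = 228 + 0.93 × (40 − 228) = 228 + 0.93 × -188 = 53.16 → 53
B = 148 + 0.93 × (86 − 148) = 148 + 0.93 × -62 = 90.34 → 90

(33, 53, 90)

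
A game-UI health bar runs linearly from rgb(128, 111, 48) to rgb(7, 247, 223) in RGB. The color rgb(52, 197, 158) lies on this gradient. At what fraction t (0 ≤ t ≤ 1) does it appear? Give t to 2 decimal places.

Invert the lerp on the B channel (largest span, 175): t = (158 − 48) / (223 − 48) = 110/175 = 0.62857.
Check on R: (52 − 128)/(7 − 128) = 0.6281 ✓

0.63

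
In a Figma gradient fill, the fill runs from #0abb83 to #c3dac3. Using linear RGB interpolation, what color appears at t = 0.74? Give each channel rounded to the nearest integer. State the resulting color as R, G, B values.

(147, 210, 178)

#0abb83 → (10, 187, 131); #c3dac3 → (195, 218, 195).
R = 10 + 0.74 × (195 − 10) = 10 + 0.74 × 185 = 146.9 → 147
G = 187 + 0.74 × (218 − 187) = 187 + 0.74 × 31 = 209.94 → 210
B = 131 + 0.74 × (195 − 131) = 131 + 0.74 × 64 = 178.36 → 178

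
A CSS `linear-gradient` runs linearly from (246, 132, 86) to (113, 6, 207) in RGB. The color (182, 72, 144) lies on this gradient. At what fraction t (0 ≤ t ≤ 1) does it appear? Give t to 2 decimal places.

Invert the lerp on the R channel (largest span, 133): t = (182 − 246) / (113 − 246) = -64/-133 = 0.4812.
Check on G: (72 − 132)/(6 − 132) = 0.4762 ✓

0.48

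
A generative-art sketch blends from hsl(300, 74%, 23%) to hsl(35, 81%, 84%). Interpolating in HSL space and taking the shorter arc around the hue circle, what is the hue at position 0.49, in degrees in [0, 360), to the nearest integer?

Hue: 35 − 300 = -265°, but |-265| > 180 so the shorter arc goes the other way: Δh = -265 + 360 = 95°.
H = 300 + 0.49 × (95) = 346.55 → 347°

347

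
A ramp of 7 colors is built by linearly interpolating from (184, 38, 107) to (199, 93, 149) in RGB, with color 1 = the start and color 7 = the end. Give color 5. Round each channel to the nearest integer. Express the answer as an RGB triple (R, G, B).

(194, 75, 135)

With 7 swatches and endpoints inclusive, swatch 5 sits at t = (5 − 1)/(7 − 1) = 4/6 ≈ 0.6667.
R = 184 + 0.6667 × (199 − 184) = 194 → 194
G = 38 + 0.6667 × (93 − 38) = 74.668 → 75
B = 107 + 0.6667 × (149 − 107) = 135.001 → 135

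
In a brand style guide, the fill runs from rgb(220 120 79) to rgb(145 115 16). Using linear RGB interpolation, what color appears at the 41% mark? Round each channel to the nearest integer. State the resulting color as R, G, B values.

41% corresponds to t = 0.41.
R = 220 + 0.41 × (145 − 220) = 220 + 0.41 × -75 = 189.25 → 189
G = 120 + 0.41 × (115 − 120) = 120 + 0.41 × -5 = 117.95 → 118
B = 79 + 0.41 × (16 − 79) = 79 + 0.41 × -63 = 53.17 → 53

(189, 118, 53)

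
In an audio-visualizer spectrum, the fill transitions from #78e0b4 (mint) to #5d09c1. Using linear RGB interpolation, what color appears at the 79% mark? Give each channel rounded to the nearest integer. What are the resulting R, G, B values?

(99, 54, 190)

#78e0b4 → (120, 224, 180); #5d09c1 → (93, 9, 193).
79% corresponds to t = 0.79.
R = 120 + 0.79 × (93 − 120) = 120 + 0.79 × -27 = 98.67 → 99
G = 224 + 0.79 × (9 − 224) = 224 + 0.79 × -215 = 54.15 → 54
B = 180 + 0.79 × (193 − 180) = 180 + 0.79 × 13 = 190.27 → 190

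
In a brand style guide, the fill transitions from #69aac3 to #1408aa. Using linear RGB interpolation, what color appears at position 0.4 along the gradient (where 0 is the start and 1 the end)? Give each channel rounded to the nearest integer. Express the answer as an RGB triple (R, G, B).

#69aac3 → (105, 170, 195); #1408aa → (20, 8, 170).
R = 105 + 0.4 × (20 − 105) = 105 + 0.4 × -85 = 71 → 71
G = 170 + 0.4 × (8 − 170) = 170 + 0.4 × -162 = 105.2 → 105
B = 195 + 0.4 × (170 − 195) = 195 + 0.4 × -25 = 185 → 185

(71, 105, 185)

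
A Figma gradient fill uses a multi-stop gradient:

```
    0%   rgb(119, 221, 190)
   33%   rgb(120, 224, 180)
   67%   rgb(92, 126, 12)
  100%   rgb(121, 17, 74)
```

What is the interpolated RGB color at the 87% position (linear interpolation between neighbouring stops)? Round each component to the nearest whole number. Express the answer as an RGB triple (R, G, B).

87% lies between the 67% and 100% stops, so the local fraction is t = (87 − 67)/(100 − 67) = 20/33 ≈ 0.6061.
R = 92 + 0.6061 × (121 − 92) = 109.577 → 110
G = 126 + 0.6061 × (17 − 126) = 59.935 → 60
B = 12 + 0.6061 × (74 − 12) = 49.578 → 50

(110, 60, 50)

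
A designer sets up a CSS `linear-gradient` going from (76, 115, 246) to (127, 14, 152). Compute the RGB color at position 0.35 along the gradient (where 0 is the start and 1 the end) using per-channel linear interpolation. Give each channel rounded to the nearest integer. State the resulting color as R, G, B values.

(94, 80, 213)

R = 76 + 0.35 × (127 − 76) = 76 + 0.35 × 51 = 93.85 → 94
G = 115 + 0.35 × (14 − 115) = 115 + 0.35 × -101 = 79.65 → 80
B = 246 + 0.35 × (152 − 246) = 246 + 0.35 × -94 = 213.1 → 213
So the blended color is (94, 80, 213), about #5e50d5.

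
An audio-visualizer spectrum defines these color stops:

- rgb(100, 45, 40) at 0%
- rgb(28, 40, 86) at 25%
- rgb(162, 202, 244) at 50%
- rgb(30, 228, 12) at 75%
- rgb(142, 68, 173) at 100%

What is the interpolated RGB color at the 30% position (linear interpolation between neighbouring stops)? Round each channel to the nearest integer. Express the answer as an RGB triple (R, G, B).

(55, 72, 118)

30% lies between the 25% and 50% stops, so the local fraction is t = (30 − 25)/(50 − 25) = 5/25 ≈ 0.2.
R = 28 + 0.2 × (162 − 28) = 54.8 → 55
G = 40 + 0.2 × (202 − 40) = 72.4 → 72
B = 86 + 0.2 × (244 − 86) = 117.6 → 118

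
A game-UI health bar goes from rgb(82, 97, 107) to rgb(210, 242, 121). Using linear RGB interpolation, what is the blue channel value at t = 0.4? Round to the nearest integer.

B = 107 + 0.4 × (121 − 107) = 112.6 → 113

113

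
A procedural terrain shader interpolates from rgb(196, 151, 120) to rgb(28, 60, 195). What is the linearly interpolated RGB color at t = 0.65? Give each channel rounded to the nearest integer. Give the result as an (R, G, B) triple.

(87, 92, 169)

R = 196 + 0.65 × (28 − 196) = 196 + 0.65 × -168 = 86.8 → 87
G = 151 + 0.65 × (60 − 151) = 151 + 0.65 × -91 = 91.85 → 92
B = 120 + 0.65 × (195 − 120) = 120 + 0.65 × 75 = 168.75 → 169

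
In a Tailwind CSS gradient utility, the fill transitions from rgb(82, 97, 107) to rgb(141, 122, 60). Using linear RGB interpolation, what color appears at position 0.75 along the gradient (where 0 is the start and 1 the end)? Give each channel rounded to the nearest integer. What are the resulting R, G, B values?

R = 82 + 0.75 × (141 − 82) = 82 + 0.75 × 59 = 126.25 → 126
G = 97 + 0.75 × (122 − 97) = 97 + 0.75 × 25 = 115.75 → 116
B = 107 + 0.75 × (60 − 107) = 107 + 0.75 × -47 = 71.75 → 72

(126, 116, 72)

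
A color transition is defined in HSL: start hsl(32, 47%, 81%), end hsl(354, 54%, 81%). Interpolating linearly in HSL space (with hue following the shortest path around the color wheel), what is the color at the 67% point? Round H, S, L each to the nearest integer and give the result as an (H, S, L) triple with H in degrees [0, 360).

(7, 52, 81)

Hue: 354 − 32 = 322°, but |322| > 180 so the shorter arc goes the other way: Δh = 322 − 360 = -38°.
H = 32 + 0.67 × (-38) = 6.54 → 7°
S = 47 + 0.67 × (54 − 47) = 51.69 → 52%
L = 81 + 0.67 × (81 − 81) = 81 → 81%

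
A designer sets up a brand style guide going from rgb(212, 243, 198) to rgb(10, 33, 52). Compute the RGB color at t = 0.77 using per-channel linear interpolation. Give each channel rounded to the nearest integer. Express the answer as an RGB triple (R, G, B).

(56, 81, 86)

R = 212 + 0.77 × (10 − 212) = 212 + 0.77 × -202 = 56.46 → 56
G = 243 + 0.77 × (33 − 243) = 243 + 0.77 × -210 = 81.3 → 81
B = 198 + 0.77 × (52 − 198) = 198 + 0.77 × -146 = 85.58 → 86
So the blended color is (56, 81, 86), about #385156.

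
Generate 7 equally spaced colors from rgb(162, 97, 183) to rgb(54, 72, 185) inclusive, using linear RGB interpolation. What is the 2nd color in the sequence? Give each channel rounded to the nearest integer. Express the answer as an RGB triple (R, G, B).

(144, 93, 183)

With 7 swatches and endpoints inclusive, swatch 2 sits at t = (2 − 1)/(7 − 1) = 1/6 ≈ 0.1667.
R = 162 + 0.1667 × (54 − 162) = 143.996 → 144
G = 97 + 0.1667 × (72 − 97) = 92.832 → 93
B = 183 + 0.1667 × (185 − 183) = 183.333 → 183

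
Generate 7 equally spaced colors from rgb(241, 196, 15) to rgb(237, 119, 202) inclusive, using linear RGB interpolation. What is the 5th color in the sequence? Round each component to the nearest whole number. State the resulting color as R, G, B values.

(238, 145, 140)

With 7 swatches and endpoints inclusive, swatch 5 sits at t = (5 − 1)/(7 − 1) = 4/6 ≈ 0.6667.
R = 241 + 0.6667 × (237 − 241) = 238.333 → 238
G = 196 + 0.6667 × (119 − 196) = 144.664 → 145
B = 15 + 0.6667 × (202 − 15) = 139.673 → 140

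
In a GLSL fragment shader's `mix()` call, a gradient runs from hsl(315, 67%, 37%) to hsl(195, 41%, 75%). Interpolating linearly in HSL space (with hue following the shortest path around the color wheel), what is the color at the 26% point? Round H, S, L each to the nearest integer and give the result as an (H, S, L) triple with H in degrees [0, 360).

Hue arc: Δh = 195 − 315 = -120° (|Δh| ≤ 180, already the shorter path).
H = 315 + 0.26 × (-120) = 283.8 → 284°
S = 67 + 0.26 × (41 − 67) = 60.24 → 60%
L = 37 + 0.26 × (75 − 37) = 46.88 → 47%

(284, 60, 47)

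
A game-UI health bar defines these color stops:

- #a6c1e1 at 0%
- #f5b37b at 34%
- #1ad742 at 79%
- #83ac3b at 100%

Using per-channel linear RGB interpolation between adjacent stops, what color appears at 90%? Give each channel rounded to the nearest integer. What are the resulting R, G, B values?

(81, 192, 62)

90% lies between the 79% and 100% stops, so the local fraction is t = (90 − 79)/(100 − 79) = 11/21 ≈ 0.5238.
#1ad742 → (26, 215, 66); #83ac3b → (131, 172, 59).
R = 26 + 0.5238 × (131 − 26) = 80.999 → 81
G = 215 + 0.5238 × (172 − 215) = 192.477 → 192
B = 66 + 0.5238 × (59 − 66) = 62.333 → 62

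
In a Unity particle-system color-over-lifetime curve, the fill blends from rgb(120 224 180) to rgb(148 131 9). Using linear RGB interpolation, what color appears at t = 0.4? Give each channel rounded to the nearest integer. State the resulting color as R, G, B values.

(131, 187, 112)

R = 120 + 0.4 × (148 − 120) = 120 + 0.4 × 28 = 131.2 → 131
G = 224 + 0.4 × (131 − 224) = 224 + 0.4 × -93 = 186.8 → 187
B = 180 + 0.4 × (9 − 180) = 180 + 0.4 × -171 = 111.6 → 112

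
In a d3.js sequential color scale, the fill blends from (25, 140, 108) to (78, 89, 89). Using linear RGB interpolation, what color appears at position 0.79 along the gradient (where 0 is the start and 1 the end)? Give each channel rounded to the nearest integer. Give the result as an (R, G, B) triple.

(67, 100, 93)

R = 25 + 0.79 × (78 − 25) = 25 + 0.79 × 53 = 66.87 → 67
G = 140 + 0.79 × (89 − 140) = 140 + 0.79 × -51 = 99.71 → 100
B = 108 + 0.79 × (89 − 108) = 108 + 0.79 × -19 = 92.99 → 93
So the blended color is (67, 100, 93), about #43645d.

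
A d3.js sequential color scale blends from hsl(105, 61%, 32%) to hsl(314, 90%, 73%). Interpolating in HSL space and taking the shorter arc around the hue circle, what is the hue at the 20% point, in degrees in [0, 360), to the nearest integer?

75

Hue: 314 − 105 = 209°, but |209| > 180 so the shorter arc goes the other way: Δh = 209 − 360 = -151°.
H = 105 + 0.2 × (-151) = 74.8 → 75°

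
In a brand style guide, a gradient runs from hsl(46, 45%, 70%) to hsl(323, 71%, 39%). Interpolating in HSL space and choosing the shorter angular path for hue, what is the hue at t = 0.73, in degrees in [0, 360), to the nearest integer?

345

Hue: 323 − 46 = 277°, but |277| > 180 so the shorter arc goes the other way: Δh = 277 − 360 = -83°.
H = 46 + 0.73 × (-83) = -14.59 → -15 → -15 mod 360 = 345°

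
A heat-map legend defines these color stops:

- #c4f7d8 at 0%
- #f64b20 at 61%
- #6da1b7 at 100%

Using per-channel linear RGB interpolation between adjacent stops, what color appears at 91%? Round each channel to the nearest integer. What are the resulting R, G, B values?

(141, 141, 148)

91% lies between the 61% and 100% stops, so the local fraction is t = (91 − 61)/(100 − 61) = 30/39 ≈ 0.7692.
#f64b20 → (246, 75, 32); #6da1b7 → (109, 161, 183).
R = 246 + 0.7692 × (109 − 246) = 140.62 → 141
G = 75 + 0.7692 × (161 − 75) = 141.151 → 141
B = 32 + 0.7692 × (183 − 32) = 148.149 → 148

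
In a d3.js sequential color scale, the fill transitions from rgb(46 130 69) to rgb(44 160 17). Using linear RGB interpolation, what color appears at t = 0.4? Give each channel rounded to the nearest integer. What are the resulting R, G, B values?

(45, 142, 48)

R = 46 + 0.4 × (44 − 46) = 46 + 0.4 × -2 = 45.2 → 45
G = 130 + 0.4 × (160 − 130) = 130 + 0.4 × 30 = 142 → 142
B = 69 + 0.4 × (17 − 69) = 69 + 0.4 × -52 = 48.2 → 48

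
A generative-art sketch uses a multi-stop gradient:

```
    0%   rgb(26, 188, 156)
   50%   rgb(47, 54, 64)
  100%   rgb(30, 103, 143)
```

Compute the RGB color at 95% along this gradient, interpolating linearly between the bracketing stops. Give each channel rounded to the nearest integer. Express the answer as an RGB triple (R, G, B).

(32, 98, 135)

95% lies between the 50% and 100% stops, so the local fraction is t = (95 − 50)/(100 − 50) = 45/50 ≈ 0.9.
R = 47 + 0.9 × (30 − 47) = 31.7 → 32
G = 54 + 0.9 × (103 − 54) = 98.1 → 98
B = 64 + 0.9 × (143 − 64) = 135.1 → 135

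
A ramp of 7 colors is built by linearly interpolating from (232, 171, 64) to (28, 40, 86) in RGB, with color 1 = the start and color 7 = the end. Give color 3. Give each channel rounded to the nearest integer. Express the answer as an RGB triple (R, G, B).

With 7 swatches and endpoints inclusive, swatch 3 sits at t = (3 − 1)/(7 − 1) = 2/6 ≈ 0.3333.
R = 232 + 0.3333 × (28 − 232) = 164.007 → 164
G = 171 + 0.3333 × (40 − 171) = 127.338 → 127
B = 64 + 0.3333 × (86 − 64) = 71.333 → 71

(164, 127, 71)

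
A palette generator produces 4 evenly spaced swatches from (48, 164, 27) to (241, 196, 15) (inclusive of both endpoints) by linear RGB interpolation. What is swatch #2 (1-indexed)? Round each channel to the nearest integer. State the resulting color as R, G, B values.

With 4 swatches and endpoints inclusive, swatch 2 sits at t = (2 − 1)/(4 − 1) = 1/3 ≈ 0.3333.
R = 48 + 0.3333 × (241 − 48) = 112.327 → 112
G = 164 + 0.3333 × (196 − 164) = 174.666 → 175
B = 27 + 0.3333 × (15 − 27) = 23 → 23

(112, 175, 23)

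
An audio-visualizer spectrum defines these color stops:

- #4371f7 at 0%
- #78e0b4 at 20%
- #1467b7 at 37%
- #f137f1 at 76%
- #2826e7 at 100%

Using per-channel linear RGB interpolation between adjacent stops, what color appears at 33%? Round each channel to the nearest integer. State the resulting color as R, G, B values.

(44, 131, 182)

33% lies between the 20% and 37% stops, so the local fraction is t = (33 − 20)/(37 − 20) = 13/17 ≈ 0.7647.
#78e0b4 → (120, 224, 180); #1467b7 → (20, 103, 183).
R = 120 + 0.7647 × (20 − 120) = 43.53 → 44
G = 224 + 0.7647 × (103 − 224) = 131.471 → 131
B = 180 + 0.7647 × (183 − 180) = 182.294 → 182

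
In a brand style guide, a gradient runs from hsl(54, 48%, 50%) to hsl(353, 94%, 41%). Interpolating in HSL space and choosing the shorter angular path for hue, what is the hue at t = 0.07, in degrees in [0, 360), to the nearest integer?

50

Hue: 353 − 54 = 299°, but |299| > 180 so the shorter arc goes the other way: Δh = 299 − 360 = -61°.
H = 54 + 0.07 × (-61) = 49.73 → 50°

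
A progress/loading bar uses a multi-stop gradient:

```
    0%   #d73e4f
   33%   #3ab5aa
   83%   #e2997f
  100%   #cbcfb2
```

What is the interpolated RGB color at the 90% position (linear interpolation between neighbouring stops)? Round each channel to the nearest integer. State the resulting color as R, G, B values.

(217, 175, 148)

90% lies between the 83% and 100% stops, so the local fraction is t = (90 − 83)/(100 − 83) = 7/17 ≈ 0.4118.
#e2997f → (226, 153, 127); #cbcfb2 → (203, 207, 178).
R = 226 + 0.4118 × (203 − 226) = 216.529 → 217
G = 153 + 0.4118 × (207 − 153) = 175.237 → 175
B = 127 + 0.4118 × (178 − 127) = 148.002 → 148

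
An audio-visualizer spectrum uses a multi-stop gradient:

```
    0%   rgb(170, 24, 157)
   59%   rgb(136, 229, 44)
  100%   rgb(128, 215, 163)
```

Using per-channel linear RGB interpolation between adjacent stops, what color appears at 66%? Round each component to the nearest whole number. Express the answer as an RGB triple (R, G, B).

66% lies between the 59% and 100% stops, so the local fraction is t = (66 − 59)/(100 − 59) = 7/41 ≈ 0.1707.
R = 136 + 0.1707 × (128 − 136) = 134.634 → 135
G = 229 + 0.1707 × (215 − 229) = 226.61 → 227
B = 44 + 0.1707 × (163 − 44) = 64.313 → 64

(135, 227, 64)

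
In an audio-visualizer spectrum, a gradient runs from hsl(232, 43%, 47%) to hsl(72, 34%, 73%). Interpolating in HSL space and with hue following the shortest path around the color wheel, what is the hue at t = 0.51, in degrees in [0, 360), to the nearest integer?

Hue arc: Δh = 72 − 232 = -160° (|Δh| ≤ 180, already the shorter path).
H = 232 + 0.51 × (-160) = 150.4 → 150°

150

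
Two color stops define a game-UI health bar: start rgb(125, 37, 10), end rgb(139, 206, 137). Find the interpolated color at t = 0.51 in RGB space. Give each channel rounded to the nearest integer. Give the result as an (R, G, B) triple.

(132, 123, 75)

R = 125 + 0.51 × (139 − 125) = 125 + 0.51 × 14 = 132.14 → 132
G = 37 + 0.51 × (206 − 37) = 37 + 0.51 × 169 = 123.19 → 123
B = 10 + 0.51 × (137 − 10) = 10 + 0.51 × 127 = 74.77 → 75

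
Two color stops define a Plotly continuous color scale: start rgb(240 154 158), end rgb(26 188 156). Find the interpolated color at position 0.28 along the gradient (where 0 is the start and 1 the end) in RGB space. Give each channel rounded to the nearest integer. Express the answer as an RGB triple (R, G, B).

(180, 164, 157)

R = 240 + 0.28 × (26 − 240) = 240 + 0.28 × -214 = 180.08 → 180
G = 154 + 0.28 × (188 − 154) = 154 + 0.28 × 34 = 163.52 → 164
B = 158 + 0.28 × (156 − 158) = 158 + 0.28 × -2 = 157.44 → 157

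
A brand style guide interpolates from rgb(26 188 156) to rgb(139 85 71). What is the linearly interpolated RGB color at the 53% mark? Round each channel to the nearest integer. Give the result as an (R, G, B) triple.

53% corresponds to t = 0.53.
R = 26 + 0.53 × (139 − 26) = 26 + 0.53 × 113 = 85.89 → 86
G = 188 + 0.53 × (85 − 188) = 188 + 0.53 × -103 = 133.41 → 133
B = 156 + 0.53 × (71 − 156) = 156 + 0.53 × -85 = 110.95 → 111
So the blended color is (86, 133, 111), about #56856f.

(86, 133, 111)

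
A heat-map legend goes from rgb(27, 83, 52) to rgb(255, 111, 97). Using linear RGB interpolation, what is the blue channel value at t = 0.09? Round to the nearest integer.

B = 52 + 0.09 × (97 − 52) = 56.05 → 56

56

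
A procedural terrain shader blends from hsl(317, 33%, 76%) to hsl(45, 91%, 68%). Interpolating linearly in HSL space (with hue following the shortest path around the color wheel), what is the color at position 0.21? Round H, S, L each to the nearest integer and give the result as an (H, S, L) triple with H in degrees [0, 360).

Hue: 45 − 317 = -272°, but |-272| > 180 so the shorter arc goes the other way: Δh = -272 + 360 = 88°.
H = 317 + 0.21 × (88) = 335.48 → 335°
S = 33 + 0.21 × (91 − 33) = 45.18 → 45%
L = 76 + 0.21 × (68 − 76) = 74.32 → 74%

(335, 45, 74)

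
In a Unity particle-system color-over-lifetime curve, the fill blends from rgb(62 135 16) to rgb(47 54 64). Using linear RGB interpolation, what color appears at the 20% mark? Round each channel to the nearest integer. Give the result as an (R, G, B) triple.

(59, 119, 26)

20% corresponds to t = 0.2.
R = 62 + 0.2 × (47 − 62) = 62 + 0.2 × -15 = 59 → 59
G = 135 + 0.2 × (54 − 135) = 135 + 0.2 × -81 = 118.8 → 119
B = 16 + 0.2 × (64 − 16) = 16 + 0.2 × 48 = 25.6 → 26
So the blended color is (59, 119, 26), about #3b771a.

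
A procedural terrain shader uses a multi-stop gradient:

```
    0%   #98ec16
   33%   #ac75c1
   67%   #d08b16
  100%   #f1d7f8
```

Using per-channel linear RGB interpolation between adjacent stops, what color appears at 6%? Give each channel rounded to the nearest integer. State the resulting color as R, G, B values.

(156, 214, 53)

6% lies between the 0% and 33% stops, so the local fraction is t = (6 − 0)/(33 − 0) = 6/33 ≈ 0.1818.
#98ec16 → (152, 236, 22); #ac75c1 → (172, 117, 193).
R = 152 + 0.1818 × (172 − 152) = 155.636 → 156
G = 236 + 0.1818 × (117 − 236) = 214.366 → 214
B = 22 + 0.1818 × (193 − 22) = 53.088 → 53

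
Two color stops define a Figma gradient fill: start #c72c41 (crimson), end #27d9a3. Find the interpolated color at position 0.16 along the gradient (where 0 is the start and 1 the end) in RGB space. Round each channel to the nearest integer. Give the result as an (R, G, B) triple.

#c72c41 → (199, 44, 65); #27d9a3 → (39, 217, 163).
R = 199 + 0.16 × (39 − 199) = 199 + 0.16 × -160 = 173.4 → 173
G = 44 + 0.16 × (217 − 44) = 44 + 0.16 × 173 = 71.68 → 72
B = 65 + 0.16 × (163 − 65) = 65 + 0.16 × 98 = 80.68 → 81
So the blended color is (173, 72, 81), about #ad4851.

(173, 72, 81)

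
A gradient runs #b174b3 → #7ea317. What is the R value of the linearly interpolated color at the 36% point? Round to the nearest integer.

R₁ = 177 (from #b174b3), R₂ = 126 (from #7ea317).
R = 177 + 0.36 × (126 − 177) = 158.64 → 159

159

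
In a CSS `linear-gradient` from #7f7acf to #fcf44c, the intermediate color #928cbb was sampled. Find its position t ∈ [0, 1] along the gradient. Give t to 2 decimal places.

0.15

Invert the lerp on the B channel (largest span, 131): t = (187 − 207) / (76 − 207) = -20/-131 = 0.15267.
Check on R: (146 − 127)/(252 − 127) = 0.152 ✓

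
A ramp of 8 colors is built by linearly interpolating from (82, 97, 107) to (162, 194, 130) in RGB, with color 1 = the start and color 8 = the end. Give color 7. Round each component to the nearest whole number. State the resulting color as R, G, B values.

(151, 180, 127)

With 8 swatches and endpoints inclusive, swatch 7 sits at t = (7 − 1)/(8 − 1) = 6/7 ≈ 0.8571.
R = 82 + 0.8571 × (162 − 82) = 150.568 → 151
G = 97 + 0.8571 × (194 − 97) = 180.139 → 180
B = 107 + 0.8571 × (130 − 107) = 126.713 → 127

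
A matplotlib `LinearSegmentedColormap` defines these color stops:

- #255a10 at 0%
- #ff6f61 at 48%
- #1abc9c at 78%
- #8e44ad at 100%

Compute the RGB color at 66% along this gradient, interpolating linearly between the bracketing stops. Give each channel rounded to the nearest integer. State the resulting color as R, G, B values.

(118, 157, 132)

66% lies between the 48% and 78% stops, so the local fraction is t = (66 − 48)/(78 − 48) = 18/30 ≈ 0.6.
#ff6f61 → (255, 111, 97); #1abc9c → (26, 188, 156).
R = 255 + 0.6 × (26 − 255) = 117.6 → 118
G = 111 + 0.6 × (188 − 111) = 157.2 → 157
B = 97 + 0.6 × (156 − 97) = 132.4 → 132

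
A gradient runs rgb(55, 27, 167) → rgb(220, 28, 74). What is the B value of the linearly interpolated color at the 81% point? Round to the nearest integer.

92

B = 167 + 0.81 × (74 − 167) = 91.67 → 92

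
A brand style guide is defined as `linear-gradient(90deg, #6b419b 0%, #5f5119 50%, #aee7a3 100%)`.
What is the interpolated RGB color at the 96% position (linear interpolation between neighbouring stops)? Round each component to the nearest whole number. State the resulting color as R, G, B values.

96% lies between the 50% and 100% stops, so the local fraction is t = (96 − 50)/(100 − 50) = 46/50 ≈ 0.92.
#5f5119 → (95, 81, 25); #aee7a3 → (174, 231, 163).
R = 95 + 0.92 × (174 − 95) = 167.68 → 168
G = 81 + 0.92 × (231 − 81) = 219 → 219
B = 25 + 0.92 × (163 − 25) = 151.96 → 152

(168, 219, 152)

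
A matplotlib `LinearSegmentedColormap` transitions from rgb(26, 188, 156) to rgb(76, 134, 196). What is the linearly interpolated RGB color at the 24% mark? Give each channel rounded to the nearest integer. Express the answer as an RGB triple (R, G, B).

(38, 175, 166)

24% corresponds to t = 0.24.
R = 26 + 0.24 × (76 − 26) = 26 + 0.24 × 50 = 38 → 38
G = 188 + 0.24 × (134 − 188) = 188 + 0.24 × -54 = 175.04 → 175
B = 156 + 0.24 × (196 − 156) = 156 + 0.24 × 40 = 165.6 → 166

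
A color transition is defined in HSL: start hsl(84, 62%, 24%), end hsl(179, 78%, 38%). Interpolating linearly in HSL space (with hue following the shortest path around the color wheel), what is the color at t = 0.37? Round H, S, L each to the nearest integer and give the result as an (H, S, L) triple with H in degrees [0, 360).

Hue arc: Δh = 179 − 84 = 95° (|Δh| ≤ 180, already the shorter path).
H = 84 + 0.37 × (95) = 119.15 → 119°
S = 62 + 0.37 × (78 − 62) = 67.92 → 68%
L = 24 + 0.37 × (38 − 24) = 29.18 → 29%

(119, 68, 29)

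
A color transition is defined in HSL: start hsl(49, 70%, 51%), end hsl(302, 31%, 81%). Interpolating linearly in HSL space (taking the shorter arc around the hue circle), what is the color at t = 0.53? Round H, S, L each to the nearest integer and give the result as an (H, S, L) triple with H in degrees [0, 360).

Hue: 302 − 49 = 253°, but |253| > 180 so the shorter arc goes the other way: Δh = 253 − 360 = -107°.
H = 49 + 0.53 × (-107) = -7.71 → -8 → -8 mod 360 = 352°
S = 70 + 0.53 × (31 − 70) = 49.33 → 49%
L = 51 + 0.53 × (81 − 51) = 66.9 → 67%

(352, 49, 67)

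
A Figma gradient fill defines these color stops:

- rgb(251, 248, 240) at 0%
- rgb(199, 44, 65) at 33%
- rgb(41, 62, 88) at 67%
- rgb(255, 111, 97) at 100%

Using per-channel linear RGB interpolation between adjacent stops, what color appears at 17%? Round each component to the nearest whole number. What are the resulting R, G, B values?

17% lies between the 0% and 33% stops, so the local fraction is t = (17 − 0)/(33 − 0) = 17/33 ≈ 0.5152.
R = 251 + 0.5152 × (199 − 251) = 224.21 → 224
G = 248 + 0.5152 × (44 − 248) = 142.899 → 143
B = 240 + 0.5152 × (65 − 240) = 149.84 → 150

(224, 143, 150)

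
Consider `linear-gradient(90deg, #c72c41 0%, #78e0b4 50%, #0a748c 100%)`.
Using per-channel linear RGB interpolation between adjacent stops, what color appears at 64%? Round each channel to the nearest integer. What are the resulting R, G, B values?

64% lies between the 50% and 100% stops, so the local fraction is t = (64 − 50)/(100 − 50) = 14/50 ≈ 0.28.
#78e0b4 → (120, 224, 180); #0a748c → (10, 116, 140).
R = 120 + 0.28 × (10 − 120) = 89.2 → 89
G = 224 + 0.28 × (116 − 224) = 193.76 → 194
B = 180 + 0.28 × (140 − 180) = 168.8 → 169

(89, 194, 169)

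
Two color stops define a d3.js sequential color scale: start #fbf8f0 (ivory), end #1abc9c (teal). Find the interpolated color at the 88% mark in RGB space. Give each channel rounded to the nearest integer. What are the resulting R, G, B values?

(53, 195, 166)

#fbf8f0 → (251, 248, 240); #1abc9c → (26, 188, 156).
88% corresponds to t = 0.88.
R = 251 + 0.88 × (26 − 251) = 251 + 0.88 × -225 = 53 → 53
G = 248 + 0.88 × (188 − 248) = 248 + 0.88 × -60 = 195.2 → 195
B = 240 + 0.88 × (156 − 240) = 240 + 0.88 × -84 = 166.08 → 166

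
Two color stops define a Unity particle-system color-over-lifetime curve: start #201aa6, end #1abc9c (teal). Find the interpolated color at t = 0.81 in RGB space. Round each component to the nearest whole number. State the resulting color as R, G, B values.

(27, 157, 158)

#201aa6 → (32, 26, 166); #1abc9c → (26, 188, 156).
R = 32 + 0.81 × (26 − 32) = 32 + 0.81 × -6 = 27.14 → 27
G = 26 + 0.81 × (188 − 26) = 26 + 0.81 × 162 = 157.22 → 157
B = 166 + 0.81 × (156 − 166) = 166 + 0.81 × -10 = 157.9 → 158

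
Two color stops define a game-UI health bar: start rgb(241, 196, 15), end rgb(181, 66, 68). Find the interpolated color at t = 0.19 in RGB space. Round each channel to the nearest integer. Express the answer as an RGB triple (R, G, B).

(230, 171, 25)

R = 241 + 0.19 × (181 − 241) = 241 + 0.19 × -60 = 229.6 → 230
G = 196 + 0.19 × (66 − 196) = 196 + 0.19 × -130 = 171.3 → 171
B = 15 + 0.19 × (68 − 15) = 15 + 0.19 × 53 = 25.07 → 25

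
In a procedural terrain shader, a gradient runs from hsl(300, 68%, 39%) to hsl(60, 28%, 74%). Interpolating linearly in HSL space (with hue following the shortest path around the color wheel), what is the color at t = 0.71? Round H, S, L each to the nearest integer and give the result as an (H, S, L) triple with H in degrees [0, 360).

(25, 40, 64)

Hue: 60 − 300 = -240°, but |-240| > 180 so the shorter arc goes the other way: Δh = -240 + 360 = 120°.
H = 300 + 0.71 × (120) = 385.2 → 385 → 385 mod 360 = 25°
S = 68 + 0.71 × (28 − 68) = 39.6 → 40%
L = 39 + 0.71 × (74 − 39) = 63.85 → 64%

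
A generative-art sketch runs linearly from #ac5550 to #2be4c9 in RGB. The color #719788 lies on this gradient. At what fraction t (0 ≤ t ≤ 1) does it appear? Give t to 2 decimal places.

Invert the lerp on the G channel (largest span, 143): t = (151 − 85) / (228 − 85) = 66/143 = 0.46154.
Check on R: (113 − 172)/(43 − 172) = 0.4574 ✓

0.46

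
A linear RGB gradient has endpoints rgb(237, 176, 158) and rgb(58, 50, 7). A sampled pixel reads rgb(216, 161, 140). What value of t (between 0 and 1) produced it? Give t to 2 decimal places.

Invert the lerp on the R channel (largest span, 179): t = (216 − 237) / (58 − 237) = -21/-179 = 0.11732.
Check on G: (161 − 176)/(50 − 176) = 0.119 ✓

0.12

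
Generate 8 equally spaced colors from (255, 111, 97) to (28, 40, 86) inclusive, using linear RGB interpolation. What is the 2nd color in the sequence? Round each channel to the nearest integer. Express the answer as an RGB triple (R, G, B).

With 8 swatches and endpoints inclusive, swatch 2 sits at t = (2 − 1)/(8 − 1) = 1/7 ≈ 0.1429.
R = 255 + 0.1429 × (28 − 255) = 222.562 → 223
G = 111 + 0.1429 × (40 − 111) = 100.854 → 101
B = 97 + 0.1429 × (86 − 97) = 95.428 → 95

(223, 101, 95)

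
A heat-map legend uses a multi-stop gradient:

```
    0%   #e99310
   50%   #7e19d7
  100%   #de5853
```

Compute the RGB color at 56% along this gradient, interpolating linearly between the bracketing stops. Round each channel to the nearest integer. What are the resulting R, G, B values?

(138, 33, 199)

56% lies between the 50% and 100% stops, so the local fraction is t = (56 − 50)/(100 − 50) = 6/50 ≈ 0.12.
#7e19d7 → (126, 25, 215); #de5853 → (222, 88, 83).
R = 126 + 0.12 × (222 − 126) = 137.52 → 138
G = 25 + 0.12 × (88 − 25) = 32.56 → 33
B = 215 + 0.12 × (83 − 215) = 199.16 → 199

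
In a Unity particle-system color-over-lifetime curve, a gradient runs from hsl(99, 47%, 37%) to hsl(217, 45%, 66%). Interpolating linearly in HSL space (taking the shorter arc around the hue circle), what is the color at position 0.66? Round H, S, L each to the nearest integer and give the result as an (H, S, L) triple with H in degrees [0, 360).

Hue arc: Δh = 217 − 99 = 118° (|Δh| ≤ 180, already the shorter path).
H = 99 + 0.66 × (118) = 176.88 → 177°
S = 47 + 0.66 × (45 − 47) = 45.68 → 46%
L = 37 + 0.66 × (66 − 37) = 56.14 → 56%

(177, 46, 56)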